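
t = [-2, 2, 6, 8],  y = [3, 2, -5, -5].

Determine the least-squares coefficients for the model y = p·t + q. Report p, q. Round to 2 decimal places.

p = -0.92, q = 1.98

Sums needed: Σt·t = 108, Σt = 14, Σ1 = 4.
For Xᵀy: Σt·y = -72, Σy = -5.
So XᵀX·[p, q]ᵀ = Xᵀy: [[108, 14]; [14, 4]]·[p, q]ᵀ = [-72, -5]ᵀ.
Eliminating q: 4·(row 1) − 14·(row 2) gives 236·p = 4·(-72) − 14·(-5) = -218, so p = -109/118.
Then q = ((-5) − 14·(-109/118))/4 = 117/59.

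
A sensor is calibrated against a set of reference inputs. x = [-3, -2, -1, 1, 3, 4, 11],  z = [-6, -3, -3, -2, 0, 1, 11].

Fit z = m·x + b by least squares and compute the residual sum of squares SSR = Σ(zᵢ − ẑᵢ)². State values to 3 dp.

Sums needed: Σx·x = 161, Σx = 13, Σ1 = 7.
Moment sums: Σx·z = 150, Σz = -2.
Normal equations: [[161, 13]; [13, 7]]·[m, b]ᵀ = [150, -2]ᵀ.
Δ = 161·7 − 13² = 958.
m = (150·7 − 13·(-2))/958 = 538/479; b = (161·(-2) − 13·150)/958 = -1136/479.
Residuals: -124/479, 775/479, 237/479, -360/479, -478/479, -537/479, 487/479; SSR = 3248/479.

SSR = 6.781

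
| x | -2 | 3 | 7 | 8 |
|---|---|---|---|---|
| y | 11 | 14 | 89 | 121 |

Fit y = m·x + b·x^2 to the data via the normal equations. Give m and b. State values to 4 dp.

From the data, Σx·x = 126, Σx·x^2 = 874, Σx^2·x^2 = 6594.
And Σx·y = 1611, Σx^2·y = 12275.
Δ = 126·6594 − 874² = 66968.
m = (1611·6594 − 874·12275)/66968 = -13177/8371; b = (126·12275 − 874·1611)/66968 = 34659/16742.

m = -1.5741, b = 2.0702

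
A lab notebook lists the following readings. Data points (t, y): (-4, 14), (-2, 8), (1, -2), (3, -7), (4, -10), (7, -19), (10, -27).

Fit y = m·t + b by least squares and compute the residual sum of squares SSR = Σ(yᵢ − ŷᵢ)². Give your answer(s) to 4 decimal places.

Normal-equation sums: Σt·t = 195, Σt = 19, Σ1 = 7.
Right-hand side: Σt·y = -538, Σy = -43.
So AᵀA·[m, b]ᵀ = Aᵀy: [[195, 19]; [19, 7]]·[m, b]ᵀ = [-538, -43]ᵀ.
det = 195·7 − 19² = 1004.
m = ((-538)·7 − 19·(-43))/1004 = -2949/1004; b = (195·(-43) − 19·(-538))/1004 = 1837/1004.
Residuals: 423/1004, 297/1004, -224/251, -9/502, -81/1004, -135/502, 545/1004; SSR = 1441/1004.

SSR = 1.4353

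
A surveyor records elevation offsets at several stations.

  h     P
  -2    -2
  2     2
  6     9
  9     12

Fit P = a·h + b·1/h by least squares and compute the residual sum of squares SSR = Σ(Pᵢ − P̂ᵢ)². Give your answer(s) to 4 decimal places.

Compute the Gram sums: Σh·h = 125, Σh·1/h = 4, Σ1/h·1/h = 175/324.
For MᵀP: Σh·P = 170, Σ1/h·P = 29/6.
Normal equations: [[125, 4]; [4, 175/324]]·[a, b]ᵀ = [170, 29/6]ᵀ.
Δ = 125·(175/324) − 4² = 16691/324.
a = (170·(175/324) − 4·(29/6))/(16691/324) = 23486/16691; b = (125·(29/6) − 4·170)/(16691/324) = -24570/16691.
Residuals: 1305/16691, -1305/16691, 13398/16691, -8352/16691; SSR = 15138/16691.

SSR = 0.9070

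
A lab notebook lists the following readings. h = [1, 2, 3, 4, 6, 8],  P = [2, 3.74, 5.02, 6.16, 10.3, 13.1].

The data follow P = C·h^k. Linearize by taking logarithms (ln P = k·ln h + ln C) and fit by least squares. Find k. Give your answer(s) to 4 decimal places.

k = 0.9006

Let Y = ln P. Fitting Y = k·ln h + ln C by least squares:
Σln h = 7.0493, Σ(ln h)² = 11.1437, Σln P = 10.3485, Σln h·ln P = 14.7355.
Equations: 11.1437·k + 7.0493·ln C = 14.7355;  7.0493·k + 6·ln C = 10.3485.
Δ = 11.1437·6 − (7.0493)² = 17.1702; k = (14.7355·6 − 7.0493·10.3485)/17.1702 = 0.90061, ln C = (11.1437·10.3485 − 7.0493·14.7355)/17.1702 = 0.66664.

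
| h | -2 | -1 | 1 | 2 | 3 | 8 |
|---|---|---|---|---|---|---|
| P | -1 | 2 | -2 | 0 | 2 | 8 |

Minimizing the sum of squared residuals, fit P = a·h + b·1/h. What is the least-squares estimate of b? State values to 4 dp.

Normal-equation sums: Σh·h = 83, Σh·1/h = 6, Σ1/h·1/h = 1513/576.
Right-hand side: Σh·P = 68, Σ1/h·P = -11/6.
So MᵀM·[a, b]ᵀ = MᵀP: [[83, 6]; [6, 1513/576]]·[a, b]ᵀ = [68, -11/6]ᵀ.
Eliminating b: (1513/576)·(row 1) − 6·(row 2) gives (104843/576)·a = (1513/576)·68 − 6·(-11/6) = 27305/144, so a = 109220/104843.
Then b = ((-11/6) − 6·(109220/104843))/(1513/576) = -322656/104843.

b = -3.0775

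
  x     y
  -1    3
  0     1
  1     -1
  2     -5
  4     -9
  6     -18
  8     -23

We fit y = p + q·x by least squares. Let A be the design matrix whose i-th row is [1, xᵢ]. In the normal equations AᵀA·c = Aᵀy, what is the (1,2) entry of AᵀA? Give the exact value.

20

Row 1 ↔ basis 1, column 2 ↔ basis x, so (AᵀA)_{1,2} = Σᵢ x = (1)·(-1) + (1)·(0) + (1)·(1) + (1)·(2) + (1)·(4) + (1)·(6) + (1)·(8) = 20.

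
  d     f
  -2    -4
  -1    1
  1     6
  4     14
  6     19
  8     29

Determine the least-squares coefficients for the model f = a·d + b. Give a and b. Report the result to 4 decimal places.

Compute the Gram sums: Σd·d = 122, Σd = 16, Σ1 = 6.
Moment sums: Σd·f = 415, Σf = 65.
So XᵀX·[a, b]ᵀ = Xᵀf: [[122, 16]; [16, 6]]·[a, b]ᵀ = [415, 65]ᵀ.
Determinant 122·6 − 16² = 476.
a = (415·6 − 16·65)/476 = 725/238; b = (122·65 − 16·415)/476 = 645/238.

a = 3.0462, b = 2.7101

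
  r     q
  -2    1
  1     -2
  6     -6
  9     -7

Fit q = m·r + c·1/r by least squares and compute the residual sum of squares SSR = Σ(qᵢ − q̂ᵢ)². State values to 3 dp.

XᵀX·[m, c]ᵀ = Xᵀq reads: 122·m + 4·c = -103;  4·m + (209/162)·c = -77/18.
(Σr·r = 122, Σr·1/r = 4, Σ1/r·1/r = 209/162, Σr·q = -103, Σ1/r·q = -77/18.)
Eliminating c: (209/162)·(row 1) − 4·(row 2) gives (11453/81)·m = (209/162)·(-103) − 4·(-77/18) = -18755/162, so m = -18755/22906.
Then c = ((-77/18) − 4·(-18755/22906))/(209/162) = -8901/11453.
Residuals: -23505/22906, -9255/22906, -21939/22906, 10431/22906; SSR = 26811/11453.

SSR = 2.341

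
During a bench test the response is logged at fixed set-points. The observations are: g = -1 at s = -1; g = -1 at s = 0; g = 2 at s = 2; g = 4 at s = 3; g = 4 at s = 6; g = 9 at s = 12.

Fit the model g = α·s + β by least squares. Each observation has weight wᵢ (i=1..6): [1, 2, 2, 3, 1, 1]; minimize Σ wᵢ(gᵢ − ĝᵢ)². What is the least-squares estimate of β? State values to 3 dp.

The normal system MᵀWM·[α, β]ᵀ = MᵀWg is [[216, 30]; [30, 10]]·[α, β]ᵀ = [177, 26]ᵀ.
Δ = 216·10 − 30² = 1260.
α = (177·10 − 30·26)/1260 = 11/14; β = (216·26 − 30·177)/1260 = 17/70.

β = 0.243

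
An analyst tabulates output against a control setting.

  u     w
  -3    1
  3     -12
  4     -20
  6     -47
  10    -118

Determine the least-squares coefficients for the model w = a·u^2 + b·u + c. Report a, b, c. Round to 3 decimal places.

a = -1.000, b = -2.190, c = 3.554

AᵀA·[a, b, c]ᵀ = Aᵀw reads: 11714·a + 1280·b + 170·c = -13911;  1280·a + 170·b + 20·c = -1581;  170·a + 20·b + 5·c = -196.
Inverting the 3×3 Gram matrix, [a, b, c]ᵀ = [-5801/5802, -63533/29010, 3437/967]ᵀ.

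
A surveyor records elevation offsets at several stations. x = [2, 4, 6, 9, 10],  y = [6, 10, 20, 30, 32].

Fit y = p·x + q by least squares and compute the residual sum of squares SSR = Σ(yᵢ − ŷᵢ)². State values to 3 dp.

SSR = 7.071

Entries of AᵀA: Σx·x = 237, Σx = 31, Σ1 = 5.
For Aᵀy: Σx·y = 762, Σy = 98.
So AᵀA·[p, q]ᵀ = Aᵀy: [[237, 31]; [31, 5]]·[p, q]ᵀ = [762, 98]ᵀ.
det = 237·5 − 31² = 224.
p = (762·5 − 31·98)/224 = 193/56; q = (237·98 − 31·762)/224 = -99/56.
Residuals: 7/8, -113/56, 61/56, 3/4, -39/56; SSR = 99/14.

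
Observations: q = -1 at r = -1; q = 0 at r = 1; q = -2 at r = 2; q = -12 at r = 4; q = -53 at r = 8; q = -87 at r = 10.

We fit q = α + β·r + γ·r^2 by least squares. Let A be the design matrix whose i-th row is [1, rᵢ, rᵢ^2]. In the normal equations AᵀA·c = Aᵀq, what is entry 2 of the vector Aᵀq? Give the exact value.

Entry 2 ↔ basis r, so (Aᵀq)_{2} = Σᵢ (r)·qᵢ = (-1)·(-1) + (1)·(0) + (2)·(-2) + (4)·(-12) + (8)·(-53) + (10)·(-87) = -1345.

-1345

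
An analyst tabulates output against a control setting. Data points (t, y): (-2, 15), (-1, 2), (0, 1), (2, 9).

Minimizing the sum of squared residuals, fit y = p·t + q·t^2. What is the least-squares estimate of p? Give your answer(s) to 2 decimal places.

Sums needed: Σt·t = 9, Σt·t^2 = -1, Σt^2·t^2 = 33.
For Aᵀy: Σt·y = -14, Σt^2·y = 98.
Normal equations: [[9, -1]; [-1, 33]]·[p, q]ᵀ = [-14, 98]ᵀ.
det = 9·33 − (-1)² = 296.
p = ((-14)·33 − (-1)·98)/296 = -91/74; q = (9·98 − (-1)·(-14))/296 = 217/74.

p = -1.23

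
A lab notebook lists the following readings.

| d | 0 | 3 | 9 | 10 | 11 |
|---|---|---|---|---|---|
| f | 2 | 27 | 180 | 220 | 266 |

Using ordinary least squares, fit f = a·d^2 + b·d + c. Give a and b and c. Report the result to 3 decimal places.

Normal-equation sums: Σd^2·d^2 = 31283, Σd^2·d = 3087, Σd^2 = 311, Σd·d = 311, Σd = 33, Σ1 = 5.
And Σd^2·f = 69009, Σd·f = 6827, Σf = 695.
Normal equations: [[31283, 3087, 311]; [3087, 311, 33]; [311, 33, 5]]·[a, b, c]ᵀ = [69009, 6827, 695]ᵀ.
Row-reducing yields a = 107050/53391, b = 31700/17797, c = 135179/53391.

a = 2.005, b = 1.781, c = 2.532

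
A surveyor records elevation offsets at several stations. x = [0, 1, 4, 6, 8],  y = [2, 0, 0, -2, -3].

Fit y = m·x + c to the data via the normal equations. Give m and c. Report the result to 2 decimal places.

m = -0.55, c = 1.49

The normal equations are: 117·m + 19·c = -36;  19·m + 5·c = -3.
Determinant 117·5 − 19² = 224.
m = ((-36)·5 − 19·(-3))/224 = -123/224; c = (117·(-3) − 19·(-36))/224 = 333/224.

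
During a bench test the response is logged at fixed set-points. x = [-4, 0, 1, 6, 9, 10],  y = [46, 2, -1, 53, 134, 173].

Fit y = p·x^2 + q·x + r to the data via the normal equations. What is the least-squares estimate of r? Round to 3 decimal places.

AᵀA·[p, q, r]ᵀ = Aᵀy reads: 18114·p + 1882·q + 234·r = 30797;  1882·p + 234·q + 22·r = 3069;  234·p + 22·q + 6·r = 407.
Solving the 3×3 system (Gaussian elimination) gives p = 42115/20599, q = -138887/41198, r = 9440/20599.

r = 0.458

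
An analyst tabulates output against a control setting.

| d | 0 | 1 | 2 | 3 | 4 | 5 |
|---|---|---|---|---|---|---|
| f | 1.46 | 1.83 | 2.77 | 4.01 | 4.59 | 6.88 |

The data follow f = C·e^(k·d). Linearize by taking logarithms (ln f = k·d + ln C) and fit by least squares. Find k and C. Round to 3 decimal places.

k = 0.311, C = 1.438

Let Y = ln f. Fitting Y = k·d + ln C by least squares:
Σd = 15.0000, Σ(d)² = 55.0000, Σln f = 6.8429, Σd·ln f = 22.5470.
Equations: 55.0000·k + 15.0000·ln C = 22.5470;  15.0000·k + 6·ln C = 6.8429.
Slope k = (n·Σd·ln f − Σd·Σln f)/(n·Σ(d)² − (Σd)²) = (6·22.5470 − 15.0000·6.8429)/105.0000 = 0.31084; ln C = (Σln f − k·Σd)/n = 0.36337, so C = exp(0.36337) = 1.43817.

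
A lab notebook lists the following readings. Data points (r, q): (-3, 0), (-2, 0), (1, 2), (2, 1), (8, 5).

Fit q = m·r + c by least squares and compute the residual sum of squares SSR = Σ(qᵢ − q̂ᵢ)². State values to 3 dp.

From the data, Σr·r = 82, Σr = 6, Σ1 = 5.
And Σr·q = 44, Σq = 8.
So XᵀX·[m, c]ᵀ = Xᵀq: [[82, 6]; [6, 5]]·[m, c]ᵀ = [44, 8]ᵀ.
Determinant 82·5 − 6² = 374.
m = (44·5 − 6·8)/374 = 86/187; c = (82·8 − 6·44)/374 = 196/187.
Residuals: 62/187, -24/187, 92/187, -181/187, 3/11; SSR = 258/187.

SSR = 1.380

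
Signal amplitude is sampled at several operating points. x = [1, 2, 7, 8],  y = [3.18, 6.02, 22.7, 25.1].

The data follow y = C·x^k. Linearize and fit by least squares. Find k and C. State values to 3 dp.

k = 1.010, C = 3.105

Linearized form: ln y = k·ln x + ln C. From the 4 transformed points,
Over the data: Σln x = 4.7185, Σ(ln x)² = 8.5911, Σln y = 9.2972, Σln x·ln y = 14.0219.
Normal system: [[8.5911, 4.7185]; [4.7185, 4]]·[k, ln C]ᵀ = [14.0219, 9.2972]ᵀ.
Δ = 8.5911·4 − (4.7185)² = 12.1002; k = (14.0219·4 − 4.7185·9.2972)/12.1002 = 1.00979, ln C = (8.5911·9.2972 − 4.7185·14.0219)/12.1002 = 1.13313, so C = exp(1.13313) = 3.10535.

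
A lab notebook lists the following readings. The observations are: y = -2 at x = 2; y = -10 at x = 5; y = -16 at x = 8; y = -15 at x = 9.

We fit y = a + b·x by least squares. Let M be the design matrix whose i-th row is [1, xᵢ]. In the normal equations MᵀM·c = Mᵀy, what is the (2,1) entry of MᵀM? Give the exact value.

Row 2 ↔ basis x, column 1 ↔ basis 1, so (MᵀM)_{2,1} = Σᵢ x = (2)·(1) + (5)·(1) + (8)·(1) + (9)·(1) = 24.

24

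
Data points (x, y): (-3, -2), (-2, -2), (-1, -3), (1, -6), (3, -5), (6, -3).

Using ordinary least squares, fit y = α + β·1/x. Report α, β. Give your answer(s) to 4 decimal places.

α = -3.6045, β = -1.8806

Sums needed: Σ1 = 6, Σ1/x = -1/3, Σ1/x·1/x = 5/2.
And Σy = -21, Σ1/x·y = -7/2.
AᵀA·[α, β]ᵀ = Aᵀy becomes [[6, -1/3]; [-1/3, 5/2]]·[α, β]ᵀ = [-21, -7/2]ᵀ.
det = 6·(5/2) − (-1/3)² = 134/9.
α = ((-21)·(5/2) − (-1/3)·(-7/2))/(134/9) = -483/134; β = (6·(-7/2) − (-1/3)·(-21))/(134/9) = -126/67.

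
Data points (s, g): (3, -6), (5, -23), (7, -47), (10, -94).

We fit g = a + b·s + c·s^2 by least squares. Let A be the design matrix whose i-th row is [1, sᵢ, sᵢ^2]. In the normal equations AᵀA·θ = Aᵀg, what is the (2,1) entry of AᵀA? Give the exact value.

25

Row 2 ↔ basis s, column 1 ↔ basis 1, so (AᵀA)_{2,1} = Σᵢ s = (3)·(1) + (5)·(1) + (7)·(1) + (10)·(1) = 25.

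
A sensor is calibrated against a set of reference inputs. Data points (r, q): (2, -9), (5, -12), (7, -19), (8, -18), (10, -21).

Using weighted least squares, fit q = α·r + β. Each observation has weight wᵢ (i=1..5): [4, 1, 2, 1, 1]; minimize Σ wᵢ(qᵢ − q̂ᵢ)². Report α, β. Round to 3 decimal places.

α = -1.628, β = -5.748

With design matrix A, AᵀWA = [[303, 45]; [45, 9]] and AᵀWq = [-752, -125]ᵀ.
Δ = 303·9 − 45² = 702.
α = ((-752)·9 − 45·(-125))/702 = -127/78; β = (303·(-125) − 45·(-752))/702 = -1345/234.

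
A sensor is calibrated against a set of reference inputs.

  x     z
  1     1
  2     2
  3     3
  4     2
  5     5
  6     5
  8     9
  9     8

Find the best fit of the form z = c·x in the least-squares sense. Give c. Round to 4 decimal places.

c = 0.9364

Compute the Gram sums: Σx·x = 236.
And Σx·z = 221.
c = 221/236 = 0.936441.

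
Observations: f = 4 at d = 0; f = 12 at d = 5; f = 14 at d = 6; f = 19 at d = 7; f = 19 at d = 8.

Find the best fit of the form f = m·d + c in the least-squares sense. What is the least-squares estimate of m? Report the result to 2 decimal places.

m = 1.94

XᵀX·[m, c]ᵀ = Xᵀf reads: 174·m + 26·c = 429;  26·m + 5·c = 68.
(Σd·d = 174, Σd = 26, Σ1 = 5, Σd·f = 429, Σf = 68.)
Δ = 174·5 − 26² = 194.
m = (429·5 − 26·68)/194 = 377/194; c = (174·68 − 26·429)/194 = 339/97.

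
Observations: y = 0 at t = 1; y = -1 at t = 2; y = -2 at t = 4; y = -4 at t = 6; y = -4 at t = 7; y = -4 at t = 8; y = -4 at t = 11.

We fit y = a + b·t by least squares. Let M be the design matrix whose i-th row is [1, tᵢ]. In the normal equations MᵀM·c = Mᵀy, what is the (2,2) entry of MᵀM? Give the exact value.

Row 2 ↔ basis t, column 2 ↔ basis t, so (MᵀM)_{2,2} = Σᵢ (t)·(t) = (1)·(1) + (2)·(2) + (4)·(4) + (6)·(6) + (7)·(7) + (8)·(8) + (11)·(11) = 291.

291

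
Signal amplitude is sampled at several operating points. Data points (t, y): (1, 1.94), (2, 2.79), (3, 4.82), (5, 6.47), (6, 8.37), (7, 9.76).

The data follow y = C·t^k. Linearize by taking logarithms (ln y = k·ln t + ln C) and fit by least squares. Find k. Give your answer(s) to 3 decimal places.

k = 0.843

Taking logs, ln y = k·ln t + ln C, so regress ln y on ln t.
Σln t = 7.1389, Σ(ln t)² = 11.2747, Σln y = 9.5316, Σln t·ln y = 13.6844.
Equations: 11.2747·k + 7.1389·ln C = 13.6844;  7.1389·k + 6·ln C = 9.5316.
Δ = 11.2747·6 − (7.1389)² = 16.6845; k = (13.6844·6 − 7.1389·9.5316)/16.6845 = 0.84278, ln C = (11.2747·9.5316 − 7.1389·13.6844)/16.6845 = 0.58586.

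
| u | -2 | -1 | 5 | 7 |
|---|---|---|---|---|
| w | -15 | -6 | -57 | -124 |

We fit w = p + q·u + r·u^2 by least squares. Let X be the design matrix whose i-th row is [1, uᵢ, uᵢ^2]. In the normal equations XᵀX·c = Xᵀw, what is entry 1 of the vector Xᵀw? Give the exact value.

Entry 1 ↔ basis 1, so (Xᵀw)_{1} = Σᵢ wᵢ = (1)·(-15) + (1)·(-6) + (1)·(-57) + (1)·(-124) = -202.

-202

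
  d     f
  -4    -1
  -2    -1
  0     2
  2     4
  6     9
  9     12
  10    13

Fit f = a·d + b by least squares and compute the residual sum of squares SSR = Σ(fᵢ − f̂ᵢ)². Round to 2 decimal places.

Sums needed: Σd·d = 241, Σd = 21, Σ1 = 7.
Right-hand side: Σd·f = 306, Σf = 38.
Δ = 241·7 − 21² = 1246.
a = (306·7 − 21·38)/1246 = 96/89; b = (241·38 − 21·306)/1246 = 1366/623.
Residuals: 699/623, -645/623, -120/623, -218/623, 209/623, 62/623, 13/623; SSR = 1628/623.

SSR = 2.61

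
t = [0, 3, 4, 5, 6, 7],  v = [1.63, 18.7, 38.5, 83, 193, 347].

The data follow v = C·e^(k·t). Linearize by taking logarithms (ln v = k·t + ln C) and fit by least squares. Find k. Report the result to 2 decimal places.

k = 0.77

Linearized form: ln v = k·t + ln C. From the 6 transformed points,
Over the data: Σt = 25.0000, Σ(t)² = 135.0000, Σln v = 22.5986, Σt·ln v = 118.0038.
Normal system: [[135.0000, 25.0000]; [25.0000, 6]]·[k, ln C]ᵀ = [118.0038, 22.5986]ᵀ.
Slope k = (n·Σt·ln v − Σt·Σln v)/(n·Σ(t)² − (Σt)²) = (6·118.0038 − 25.0000·22.5986)/185.0000 = 0.77328; ln C = (Σln v − k·Σt)/n = 0.54442.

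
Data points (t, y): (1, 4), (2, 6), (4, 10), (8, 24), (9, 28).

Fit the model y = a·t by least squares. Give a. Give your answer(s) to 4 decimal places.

a = 3.0120

From the data, Σt·t = 166.
For Mᵀy: Σt·y = 500.
So MᵀM·[a]ᵀ = Mᵀy: [[166]]·[a]ᵀ = [500]ᵀ.
a = 500/166 = 3.01205.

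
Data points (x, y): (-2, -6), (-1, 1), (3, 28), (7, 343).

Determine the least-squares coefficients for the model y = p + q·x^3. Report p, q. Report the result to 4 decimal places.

p = 1.7148, q = 0.9948

Compute the Gram sums: Σ1 = 4, Σx^3 = 361, Σx^3·x^3 = 118443.
Moment sums: Σy = 366, Σx^3·y = 118452.
Normal equations: [[4, 361]; [361, 118443]]·[p, q]ᵀ = [366, 118452]ᵀ.
det = 4·118443 − 361² = 343451.
p = (366·118443 − 361·118452)/343451 = 588966/343451; q = (4·118452 − 361·366)/343451 = 341682/343451.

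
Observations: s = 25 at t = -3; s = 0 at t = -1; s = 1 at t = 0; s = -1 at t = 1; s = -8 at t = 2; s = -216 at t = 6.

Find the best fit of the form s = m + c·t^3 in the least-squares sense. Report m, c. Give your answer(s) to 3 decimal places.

Setting ∂/∂m … = 0 gives: 6·m + 197·c = -199;  197·m + 47451·c = -47396.
(Σ1 = 6, Σt^3 = 197, Σt^3·t^3 = 47451, Σs = -199, Σt^3·s = -47396.)
det = 6·47451 − 197² = 245897.
m = ((-199)·47451 − 197·(-47396))/245897 = -105737/245897; c = (6·(-47396) − 197·(-199))/245897 = -245173/245897.

m = -0.430, c = -0.997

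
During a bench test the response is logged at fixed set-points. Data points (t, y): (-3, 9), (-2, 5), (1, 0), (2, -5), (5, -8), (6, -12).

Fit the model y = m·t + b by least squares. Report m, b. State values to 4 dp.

m = -2.1756, b = 1.4300

With design matrix A, AᵀA = [[79, 9]; [9, 6]] and Aᵀy = [-159, -11]ᵀ.
Determinant 79·6 − 9² = 393.
m = ((-159)·6 − 9·(-11))/393 = -285/131; b = (79·(-11) − 9·(-159))/393 = 562/393.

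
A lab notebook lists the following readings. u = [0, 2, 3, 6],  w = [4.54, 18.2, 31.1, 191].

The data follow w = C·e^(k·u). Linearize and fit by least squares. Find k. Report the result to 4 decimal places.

k = 0.6183

Taking logs, ln w = k·u + ln C, so regress ln w on u.
Over the data: Σu = 11.0000, Σ(u)² = 49.0000, Σln w = 13.1038, Σu·ln w = 47.6281.
Normal system: [[49.0000, 11.0000]; [11.0000, 4]]·[k, ln C]ᵀ = [47.6281, 13.1038]ᵀ.
Slope k = (n·Σu·ln w − Σu·Σln w)/(n·Σ(u)² − (Σu)²) = (4·47.6281 − 11.0000·13.1038)/75.0000 = 0.61827; ln C = (Σln w − k·Σu)/n = 1.57571.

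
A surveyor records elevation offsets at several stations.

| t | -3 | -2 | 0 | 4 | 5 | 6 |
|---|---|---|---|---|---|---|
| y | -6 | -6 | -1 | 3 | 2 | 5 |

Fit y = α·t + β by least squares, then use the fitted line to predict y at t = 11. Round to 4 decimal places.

Forming XᵀX = [[90, 10]; [10, 6]] and Xᵀy = [82, -3]ᵀ gives XᵀX·[α, β]ᵀ = Xᵀy.
det = 90·6 − 10² = 440.
α = (82·6 − 10·(-3))/440 = 261/220; β = (90·(-3) − 10·82)/440 = -109/44.
At t = 11: ŷ = (261/220)·(11) + (-109/44)·(1) = 1163/110.

ŷ = 10.5727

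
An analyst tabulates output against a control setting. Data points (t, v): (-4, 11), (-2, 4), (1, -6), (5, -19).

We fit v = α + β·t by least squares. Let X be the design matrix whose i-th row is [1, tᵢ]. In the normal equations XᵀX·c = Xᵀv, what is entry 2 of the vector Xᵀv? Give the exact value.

Entry 2 ↔ basis t, so (Xᵀv)_{2} = Σᵢ (t)·vᵢ = (-4)·(11) + (-2)·(4) + (1)·(-6) + (5)·(-19) = -153.

-153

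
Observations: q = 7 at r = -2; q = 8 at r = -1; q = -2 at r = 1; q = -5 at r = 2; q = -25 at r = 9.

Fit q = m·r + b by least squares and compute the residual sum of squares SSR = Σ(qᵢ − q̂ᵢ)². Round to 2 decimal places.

The normal system AᵀA·[m, b]ᵀ = Aᵀq is [[91, 9]; [9, 5]]·[m, b]ᵀ = [-259, -17]ᵀ.
Δ = 91·5 − 9² = 374.
m = ((-259)·5 − 9·(-17))/374 = -571/187; b = (91·(-17) − 9·(-259))/374 = 392/187.
Residuals: -225/187, 533/187, -195/187, -185/187, 72/187; SSR = 2204/187.

SSR = 11.79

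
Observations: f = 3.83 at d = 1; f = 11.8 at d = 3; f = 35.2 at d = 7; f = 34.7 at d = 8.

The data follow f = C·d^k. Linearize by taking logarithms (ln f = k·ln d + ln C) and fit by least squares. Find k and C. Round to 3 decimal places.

Taking logs, ln f = k·ln d + ln C, so regress ln f on ln d.
Σln d = 5.1240, Σ(ln d)² = 9.3176, Σln f = 10.9188, Σln d·ln f = 17.0162.
Equations: 9.3176·k + 5.1240·ln C = 17.0162;  5.1240·k + 4·ln C = 10.9188.
Slope k = (n·Σln d·ln f − Σln d·Σln f)/(n·Σ(ln d)² − (Σln d)²) = (4·17.0162 − 5.1240·10.9188)/11.0154 = 1.10006; ln C = (Σln f − k·Σln d)/n = 1.32053, so C = exp(1.32053) = 3.74539.

k = 1.100, C = 3.745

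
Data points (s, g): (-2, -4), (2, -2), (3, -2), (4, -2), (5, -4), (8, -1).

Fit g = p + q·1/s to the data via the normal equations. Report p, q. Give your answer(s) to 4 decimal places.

p = -2.8017, q = 1.9928

Normal-equation sums: Σ1 = 6, Σ1/s = 109/120, Σ1/s·1/s = 10501/14400.
Right-hand side: Σg = -15, Σ1/s·g = -131/120.
Eliminating q: (10501/14400)·(row 1) − (109/120)·(row 2) gives (2045/576)·p = (10501/14400)·(-15) − (109/120)·(-131/120) = -35809/3600, so p = -143236/51125.
Then q = ((-131/120) − (109/120)·(-143236/51125))/(10501/14400) = 20376/10225.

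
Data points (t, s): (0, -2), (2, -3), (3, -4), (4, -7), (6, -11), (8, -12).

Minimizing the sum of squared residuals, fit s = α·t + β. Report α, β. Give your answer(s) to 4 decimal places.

The normal system XᵀX·[α, β]ᵀ = Xᵀs is [[129, 23]; [23, 6]]·[α, β]ᵀ = [-208, -39]ᵀ.
Determinant 129·6 − 23² = 245.
α = ((-208)·6 − 23·(-39))/245 = -351/245; β = (129·(-39) − 23·(-208))/245 = -247/245.

α = -1.4327, β = -1.0082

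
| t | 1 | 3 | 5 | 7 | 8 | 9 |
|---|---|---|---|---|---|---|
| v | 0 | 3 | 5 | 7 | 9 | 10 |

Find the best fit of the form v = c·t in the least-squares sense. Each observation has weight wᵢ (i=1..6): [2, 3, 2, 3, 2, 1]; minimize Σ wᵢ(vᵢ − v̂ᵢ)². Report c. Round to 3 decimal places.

c = 1.053

AᵀWA·[c]ᵀ = AᵀWv reads: 435·c = 458.
Hence c = 458 / 435 ≈ 1.05287.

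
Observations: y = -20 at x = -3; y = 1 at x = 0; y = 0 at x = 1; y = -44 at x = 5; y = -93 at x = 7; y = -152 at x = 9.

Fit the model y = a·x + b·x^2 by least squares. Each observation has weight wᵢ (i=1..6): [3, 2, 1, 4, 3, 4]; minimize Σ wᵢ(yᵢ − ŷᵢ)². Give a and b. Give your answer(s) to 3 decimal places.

The normal system AᵀWA·[a, b]ᵀ = AᵀWy is [[599, 4365]; [4365, 36191]]·[a, b]ᵀ = [-8125, -67859]ᵀ.
Eliminating b: 36191·(row 1) − 4365·(row 2) gives 2625184·a = 36191·(-8125) − 4365·(-67859) = 2152660, so a = 538165/656296.
Then b = ((-67859) − 4365·(538165/656296))/36191 = -1295479/656296.

a = 0.820, b = -1.974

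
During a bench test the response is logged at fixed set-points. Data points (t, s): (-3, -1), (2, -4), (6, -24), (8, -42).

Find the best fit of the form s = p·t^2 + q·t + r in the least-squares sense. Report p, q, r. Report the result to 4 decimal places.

Sums needed: Σt^2·t^2 = 5489, Σt^2·t = 709, Σt^2 = 113, Σt·t = 113, Σt = 13, Σ1 = 4.
For Aᵀs: Σt^2·s = -3577, Σt·s = -485, Σs = -71.
AᵀA·[p, q, r]ᵀ = Aᵀs becomes [[5489, 709, 113]; [709, 113, 13]; [113, 13, 4]]·[p, q, r]ᵀ = [-3577, -485, -71]ᵀ.
Solving the 3×3 system (Gaussian elimination) gives p = -4046/7617, q = -7829/7617, r = 1514/2539.

p = -0.5312, q = -1.0278, r = 0.5963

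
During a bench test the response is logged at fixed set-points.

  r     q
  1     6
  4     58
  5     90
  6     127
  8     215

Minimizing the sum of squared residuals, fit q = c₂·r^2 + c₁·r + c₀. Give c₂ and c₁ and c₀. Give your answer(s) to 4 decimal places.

Entries of MᵀM: Σr^2·r^2 = 6274, Σr^2·r = 918, Σr^2 = 142, Σr·r = 142, Σr = 24, Σ1 = 5.
For Mᵀq: Σr^2·q = 21516, Σr·q = 3170, Σq = 496.
MᵀM·[c₂, c₁, c₀]ᵀ = Mᵀq becomes [[6274, 918, 142]; [918, 142, 24]; [142, 24, 5]]·[c₂, c₁, c₀]ᵀ = [21516, 3170, 496]ᵀ.
Solving the 3×3 system (Gaussian elimination) gives c₂ = 15683/5224, c₁ = 15497/5224, c₀ = -781/2612.

c₂ = 3.0021, c₁ = 2.9665, c₀ = -0.2990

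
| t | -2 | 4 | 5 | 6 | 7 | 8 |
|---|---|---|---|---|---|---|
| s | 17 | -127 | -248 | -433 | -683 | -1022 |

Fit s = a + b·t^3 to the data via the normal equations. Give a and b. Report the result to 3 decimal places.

a = 0.799, b = -1.997

With design matrix X, XᵀX = [[6, 1252]; [1252, 446234]] and Xᵀs = [-2496, -890325]ᵀ.
Determinant 6·446234 − 1252² = 1109900.
a = ((-2496)·446234 − 1252·(-890325))/1109900 = 221709/277475; b = (6·(-890325) − 1252·(-2496))/1109900 = -1108479/554950.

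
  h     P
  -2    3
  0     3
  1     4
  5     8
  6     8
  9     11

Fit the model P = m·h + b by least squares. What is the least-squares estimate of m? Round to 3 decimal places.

From the data, Σh·h = 147, Σh = 19, Σ1 = 6.
Moment sums: Σh·P = 185, ΣP = 37.
AᵀA·[m, b]ᵀ = AᵀP becomes [[147, 19]; [19, 6]]·[m, b]ᵀ = [185, 37]ᵀ.
Δ = 147·6 − 19² = 521.
m = (185·6 − 19·37)/521 = 407/521; b = (147·37 − 19·185)/521 = 1924/521.

m = 0.781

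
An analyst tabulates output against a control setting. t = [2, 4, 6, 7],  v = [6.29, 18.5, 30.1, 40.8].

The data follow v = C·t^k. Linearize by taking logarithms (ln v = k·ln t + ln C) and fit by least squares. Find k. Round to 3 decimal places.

With ln vᵢ as the transformed response and ln tᵢ as the regressor:
Sums: Σln t = 5.8171, Σ(ln t)² = 9.3992, Σln v = 11.8699, Σln t·ln v = 18.6364.
Normal system: [[9.3992, 5.8171]; [5.8171, 4]]·[k, ln C]ᵀ = [18.6364, 11.8699]ᵀ.
Slope k = (n·Σln t·ln v − Σln t·Σln v)/(n·Σ(ln t)² − (Σln t)²) = (4·18.6364 − 5.8171·11.8699)/3.7582 = 1.46266; ln C = (Σln v − k·Σln t)/n = 0.84037.

k = 1.463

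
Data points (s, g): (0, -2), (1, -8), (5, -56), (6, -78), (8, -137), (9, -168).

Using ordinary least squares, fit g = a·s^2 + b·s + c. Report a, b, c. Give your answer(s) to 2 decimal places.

AᵀA·[a, b, c]ᵀ = Aᵀg reads: 12579·a + 1583·b + 207·c = -26592;  1583·a + 207·b + 29·c = -3364;  207·a + 29·b + 6·c = -449.
Solving the 3×3 system (Gaussian elimination) gives a = -139627/72300, b = -4969/4820, c = -116533/36150.

a = -1.93, b = -1.03, c = -3.22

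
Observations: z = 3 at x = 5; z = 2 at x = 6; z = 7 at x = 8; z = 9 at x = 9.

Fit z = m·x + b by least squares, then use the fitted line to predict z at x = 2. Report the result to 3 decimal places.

ẑ = -3.250

Entries of MᵀM: Σx·x = 206, Σx = 28, Σ1 = 4.
For Mᵀz: Σx·z = 164, Σz = 21.
MᵀM·[m, b]ᵀ = Mᵀz becomes [[206, 28]; [28, 4]]·[m, b]ᵀ = [164, 21]ᵀ.
Δ = 206·4 − 28² = 40.
m = (164·4 − 28·21)/40 = 17/10; b = (206·21 − 28·164)/40 = -133/20.
At x = 2: ẑ = (17/10)·(2) + (-133/20)·(1) = -13/4.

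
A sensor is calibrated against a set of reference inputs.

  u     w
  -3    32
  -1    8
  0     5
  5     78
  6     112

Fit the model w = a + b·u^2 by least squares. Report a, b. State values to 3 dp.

From the data, Σ1 = 5, Σu^2 = 71, Σu^2·u^2 = 2003.
Moment sums: Σw = 235, Σu^2·w = 6278.
So XᵀX·[a, b]ᵀ = Xᵀw: [[5, 71]; [71, 2003]]·[a, b]ᵀ = [235, 6278]ᵀ.
Eliminating b: 2003·(row 1) − 71·(row 2) gives 4974·a = 2003·235 − 71·6278 = 24967, so a = 24967/4974.
Then b = (6278 − 71·(24967/4974))/2003 = 14705/4974.

a = 5.020, b = 2.956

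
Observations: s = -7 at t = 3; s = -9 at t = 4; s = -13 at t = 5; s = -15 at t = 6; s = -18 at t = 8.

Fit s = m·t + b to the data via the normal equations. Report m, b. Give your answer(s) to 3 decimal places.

From the data, Σt·t = 150, Σt = 26, Σ1 = 5.
Right-hand side: Σt·s = -356, Σs = -62.
det = 150·5 − 26² = 74.
m = ((-356)·5 − 26·(-62))/74 = -84/37; b = (150·(-62) − 26·(-356))/74 = -22/37.

m = -2.270, b = -0.595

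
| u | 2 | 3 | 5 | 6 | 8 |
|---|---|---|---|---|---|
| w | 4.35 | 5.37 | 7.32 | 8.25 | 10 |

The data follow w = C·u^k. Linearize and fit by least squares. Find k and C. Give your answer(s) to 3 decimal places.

Let Y = ln w. Fitting Y = k·ln u + ln C by least squares:
Over the data: Σln u = 7.2724, Σ(ln u)² = 11.8122, Σln w = 9.5544, Σln u·ln w = 14.6385.
Normal system: [[11.8122, 7.2724]; [7.2724, 5]]·[k, ln C]ᵀ = [14.6385, 9.5544]ᵀ.
Δ = 11.8122·5 − (7.2724)² = 6.1731; k = (14.6385·5 − 7.2724·9.5544)/6.1731 = 0.60082, ln C = (11.8122·9.5544 − 7.2724·14.6385)/6.1731 = 1.03701, so C = exp(1.03701) = 2.82076.

k = 0.601, C = 2.821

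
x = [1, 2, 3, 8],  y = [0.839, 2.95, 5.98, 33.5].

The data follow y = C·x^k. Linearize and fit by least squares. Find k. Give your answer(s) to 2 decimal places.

Linearized form: ln y = k·ln x + ln C. From the 4 transformed points,
Σln x = 3.8712, Σ(ln x)² = 6.0115, Σln y = 6.2062, Σln x·ln y = 10.0167.
Equations: 6.0115·k + 3.8712·ln C = 10.0167;  3.8712·k + 4·ln C = 6.2062.
Solving (det = 9.0597): k = 1.77061, ln C = -0.16204.

k = 1.77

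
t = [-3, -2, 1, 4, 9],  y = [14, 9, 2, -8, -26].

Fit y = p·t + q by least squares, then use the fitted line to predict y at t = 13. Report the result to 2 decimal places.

Entries of AᵀA: Σt·t = 111, Σt = 9, Σ1 = 5.
And Σt·y = -324, Σy = -9.
So AᵀA·[p, q]ᵀ = Aᵀy: [[111, 9]; [9, 5]]·[p, q]ᵀ = [-324, -9]ᵀ.
Eliminating q: 5·(row 1) − 9·(row 2) gives 474·p = 5·(-324) − 9·(-9) = -1539, so p = -513/158.
Then q = ((-9) − 9·(-513/158))/5 = 639/158.
At t = 13: ŷ = (-513/158)·(13) + (639/158)·(1) = -3015/79.

ŷ = -38.16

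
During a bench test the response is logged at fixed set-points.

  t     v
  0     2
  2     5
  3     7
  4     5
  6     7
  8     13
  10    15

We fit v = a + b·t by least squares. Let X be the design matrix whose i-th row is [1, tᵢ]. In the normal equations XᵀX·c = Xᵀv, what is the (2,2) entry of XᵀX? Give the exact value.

Row 2 ↔ basis t, column 2 ↔ basis t, so (XᵀX)_{2,2} = Σᵢ (t)·(t) = (0)·(0) + (2)·(2) + (3)·(3) + (4)·(4) + (6)·(6) + (8)·(8) + (10)·(10) = 229.

229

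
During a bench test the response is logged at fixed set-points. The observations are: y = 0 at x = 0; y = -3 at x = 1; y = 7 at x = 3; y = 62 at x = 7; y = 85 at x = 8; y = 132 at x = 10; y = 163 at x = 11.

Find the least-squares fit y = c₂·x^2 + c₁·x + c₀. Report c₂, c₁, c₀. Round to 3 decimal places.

c₂ = 1.469, c₁ = -1.184, c₀ = -1.686

Entries of AᵀA: Σx^2·x^2 = 31220, Σx^2·x = 3214, Σx^2 = 344, Σx·x = 344, Σx = 40, Σ1 = 7.
And Σx^2·y = 41461, Σx·y = 4245, Σy = 446.
Inverting the 3×3 Gram matrix, [c₂, c₁, c₀]ᵀ = [483791/329442, -390151/329442, -92546/54907]ᵀ.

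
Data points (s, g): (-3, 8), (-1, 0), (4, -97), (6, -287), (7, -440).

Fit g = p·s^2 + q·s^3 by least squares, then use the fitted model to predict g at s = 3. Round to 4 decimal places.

The normal system XᵀX·[p, q]ᵀ = Xᵀg is [[4035, 25363]; [25363, 169131]]·[p, q]ᵀ = [-33372, -219336]ᵀ.
det = 4035·169131 − 25363² = 39161816.
p = ((-33372)·169131 − 25363·(-219336))/39161816 = -20305191/9790454; q = (4035·(-219336) − 25363·(-33372))/39161816 = -9651681/9790454.
At s = 3: ĝ = (-20305191/9790454)·(9) + (-9651681/9790454)·(27) = -221671053/4895227.

ĝ = -45.2831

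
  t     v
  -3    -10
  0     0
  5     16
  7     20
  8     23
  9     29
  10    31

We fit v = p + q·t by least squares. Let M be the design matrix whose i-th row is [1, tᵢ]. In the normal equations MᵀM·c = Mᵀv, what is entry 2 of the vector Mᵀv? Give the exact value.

1005

Entry 2 ↔ basis t, so (Mᵀv)_{2} = Σᵢ (t)·vᵢ = (-3)·(-10) + (0)·(0) + (5)·(16) + (7)·(20) + (8)·(23) + (9)·(29) + (10)·(31) = 1005.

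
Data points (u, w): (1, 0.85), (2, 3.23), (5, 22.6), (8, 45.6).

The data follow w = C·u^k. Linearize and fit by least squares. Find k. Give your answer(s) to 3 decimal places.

Let Y = ln w. Fitting Y = k·ln u + ln C by least squares:
XᵀX = [[7.3948, 4.3820]; [4.3820, 4]], rhs = [13.7741, 7.9478]ᵀ  (here Σln u = 4.3820, Σ(ln u)² = 7.3948, Σln w = 7.9478, Σln u·ln w = 13.7741).
Slope k = (n·Σln u·ln w − Σln u·Σln w)/(n·Σ(ln u)² − (Σln u)²) = (4·13.7741 − 4.3820·7.9478)/10.3771 = 1.95323; ln C = (Σln w − k·Σln u)/n = -0.15282.

k = 1.953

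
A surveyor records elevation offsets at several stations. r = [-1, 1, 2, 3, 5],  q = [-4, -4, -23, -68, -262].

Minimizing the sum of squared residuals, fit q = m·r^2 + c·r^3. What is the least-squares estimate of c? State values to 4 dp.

c = -1.4712

Normal-equation sums: Σr^2·r^2 = 724, Σr^2·r^3 = 3400, Σr^3·r^3 = 16420.
For Xᵀq: Σr^2·q = -7262, Σr^3·q = -34770.
Δ = 724·16420 − 3400² = 328080.
m = ((-7262)·16420 − 3400·(-34770))/328080 = -25601/8202; c = (724·(-34770) − 3400·(-7262))/328080 = -12067/8202.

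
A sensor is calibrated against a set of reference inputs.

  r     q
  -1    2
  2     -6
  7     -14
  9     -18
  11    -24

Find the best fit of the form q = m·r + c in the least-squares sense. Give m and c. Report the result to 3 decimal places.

m = -2.036, c = -0.597

From the data, Σr·r = 256, Σr = 28, Σ1 = 5.
For Aᵀq: Σr·q = -538, Σq = -60.
AᵀA·[m, c]ᵀ = Aᵀq becomes [[256, 28]; [28, 5]]·[m, c]ᵀ = [-538, -60]ᵀ.
Eliminating c: 5·(row 1) − 28·(row 2) gives 496·m = 5·(-538) − 28·(-60) = -1010, so m = -505/248.
Then c = ((-60) − 28·(-505/248))/5 = -37/62.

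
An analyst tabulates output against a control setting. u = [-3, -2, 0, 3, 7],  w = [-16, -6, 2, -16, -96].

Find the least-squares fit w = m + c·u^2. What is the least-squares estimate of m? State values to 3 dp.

m = 2.000

Normal-equation sums: Σ1 = 5, Σu^2 = 71, Σu^2·u^2 = 2579.
Moment sums: Σw = -132, Σu^2·w = -5016.
Normal equations: [[5, 71]; [71, 2579]]·[m, c]ᵀ = [-132, -5016]ᵀ.
Determinant 5·2579 − 71² = 7854.
m = ((-132)·2579 − 71·(-5016))/7854 = 2; c = (5·(-5016) − 71·(-132))/7854 = -2.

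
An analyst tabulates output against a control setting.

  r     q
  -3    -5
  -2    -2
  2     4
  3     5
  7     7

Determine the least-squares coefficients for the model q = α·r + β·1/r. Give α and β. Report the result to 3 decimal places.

From the data, Σr·r = 75, Σr·1/r = 5, Σ1/r·1/r = 655/882.
Right-hand side: Σr·q = 91, Σ1/r·q = 22/3.
So XᵀX·[α, β]ᵀ = Xᵀq: [[75, 5]; [5, 655/882]]·[α, β]ᵀ = [91, 22/3]ᵀ.
Determinant 75·(655/882) − 5² = 9025/294.
α = (91·(655/882) − 5·(22/3))/(9025/294) = 287/285; β = (75·(22/3) − 5·91)/(9025/294) = 294/95.

α = 1.007, β = 3.095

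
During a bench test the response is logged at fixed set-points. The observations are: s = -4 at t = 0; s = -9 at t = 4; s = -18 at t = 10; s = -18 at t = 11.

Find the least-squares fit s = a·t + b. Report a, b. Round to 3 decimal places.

a = -1.334, b = -3.910

Compute the Gram sums: Σt·t = 237, Σt = 25, Σ1 = 4.
Moment sums: Σt·s = -414, Σs = -49.
Determinant 237·4 − 25² = 323.
a = ((-414)·4 − 25·(-49))/323 = -431/323; b = (237·(-49) − 25·(-414))/323 = -1263/323.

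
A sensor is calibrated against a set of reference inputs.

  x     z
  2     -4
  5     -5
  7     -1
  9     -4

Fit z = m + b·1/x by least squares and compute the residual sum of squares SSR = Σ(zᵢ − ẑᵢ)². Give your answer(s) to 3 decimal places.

SSR = 8.352

Compute the Gram sums: Σ1 = 4, Σ1/x = 601/630, Σ1/x·1/x = 128101/396900.
And Σz = -14, Σ1/x·z = -226/63.
AᵀA·[m, b]ᵀ = Aᵀz becomes [[4, 601/630]; [601/630, 128101/396900]]·[m, b]ᵀ = [-14, -226/63]ᵀ.
Eliminating b: (128101/396900)·(row 1) − (601/630)·(row 2) gives (50401/132300)·m = (128101/396900)·(-14) − (601/630)·(-226/63) = -217577/198450, so m = -435154/151203.
Then b = ((-226/63) − (601/630)·(-435154/151203))/(128101/396900) = -131460/50401.
Residuals: 27532/151203, -241985/151203, 340291/151203, -41946/50401; SSR = 1262858/151203.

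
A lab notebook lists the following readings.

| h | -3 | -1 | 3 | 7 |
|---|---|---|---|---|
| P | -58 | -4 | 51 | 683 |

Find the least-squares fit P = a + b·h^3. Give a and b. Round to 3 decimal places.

a = -3.025, b = 2.000

Sums needed: Σ1 = 4, Σh^3 = 342, Σh^3·h^3 = 119108.
For XᵀP: ΣP = 672, Σh^3·P = 237216.
Normal equations: [[4, 342]; [342, 119108]]·[a, b]ᵀ = [672, 237216]ᵀ.
Δ = 4·119108 − 342² = 359468.
a = (672·119108 − 342·237216)/359468 = -271824/89867; b = (4·237216 − 342·672)/359468 = 179760/89867.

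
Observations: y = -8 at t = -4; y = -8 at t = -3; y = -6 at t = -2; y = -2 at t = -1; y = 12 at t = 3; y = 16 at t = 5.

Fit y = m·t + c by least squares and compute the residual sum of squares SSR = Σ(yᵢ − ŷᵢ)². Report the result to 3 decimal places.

The normal system XᵀX·[m, c]ᵀ = Xᵀy is [[64, -2]; [-2, 6]]·[m, c]ᵀ = [186, 4]ᵀ.
Δ = 64·6 − (-2)² = 380.
m = (186·6 − (-2)·4)/380 = 281/95; c = (64·4 − (-2)·186)/380 = 157/95.
Residuals: 207/95, -74/95, -33/19, -66/95, 28/19, -42/95; SSR = 1066/95.

SSR = 11.221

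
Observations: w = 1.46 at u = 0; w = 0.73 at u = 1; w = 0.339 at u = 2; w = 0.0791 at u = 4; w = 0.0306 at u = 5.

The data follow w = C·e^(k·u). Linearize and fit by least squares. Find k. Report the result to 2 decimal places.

With ln wᵢ as the transformed response and uᵢ as the regressor:
Σu = 12.0000, Σ(u)² = 46.0000, Σln w = -7.0418, Σu·ln w = -30.0602.
Equations: 46.0000·k + 12.0000·ln C = -30.0602;  12.0000·k + 5·ln C = -7.0418.
Slope k = (n·Σu·ln w − Σu·Σln w)/(n·Σ(u)² − (Σu)²) = (5·-30.0602 − 12.0000·-7.0418)/86.0000 = -0.76510; ln C = (Σln w − k·Σu)/n = 0.42788.

k = -0.77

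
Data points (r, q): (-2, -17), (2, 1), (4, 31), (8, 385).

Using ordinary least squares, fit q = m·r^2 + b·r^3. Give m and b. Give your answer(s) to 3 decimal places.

m = -2.112, b = 1.016

The normal equations are: 4384·m + 33792·b = 25072;  33792·m + 266368·b = 199248.
Δ = 4384·266368 − 33792² = 25858048.
m = (25072·266368 − 33792·199248)/25858048 = -26665/12626; b = (4384·199248 − 33792·25072)/25858048 = 51309/50504.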